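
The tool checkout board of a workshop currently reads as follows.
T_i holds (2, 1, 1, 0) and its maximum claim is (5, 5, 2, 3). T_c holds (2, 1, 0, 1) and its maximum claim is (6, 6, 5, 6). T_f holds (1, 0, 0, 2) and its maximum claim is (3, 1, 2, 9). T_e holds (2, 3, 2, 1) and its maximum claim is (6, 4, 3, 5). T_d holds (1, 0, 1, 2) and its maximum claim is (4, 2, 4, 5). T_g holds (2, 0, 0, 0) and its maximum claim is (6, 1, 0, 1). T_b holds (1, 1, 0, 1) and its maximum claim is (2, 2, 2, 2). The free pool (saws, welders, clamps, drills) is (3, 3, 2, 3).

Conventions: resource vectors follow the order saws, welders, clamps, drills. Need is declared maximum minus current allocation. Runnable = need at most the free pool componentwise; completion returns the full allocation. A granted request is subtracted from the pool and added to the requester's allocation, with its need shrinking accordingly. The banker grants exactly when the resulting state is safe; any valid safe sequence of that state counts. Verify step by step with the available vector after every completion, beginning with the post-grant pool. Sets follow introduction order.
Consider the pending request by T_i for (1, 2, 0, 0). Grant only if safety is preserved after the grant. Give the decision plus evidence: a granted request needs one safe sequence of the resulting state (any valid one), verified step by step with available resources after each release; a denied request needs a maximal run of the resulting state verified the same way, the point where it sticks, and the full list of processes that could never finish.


GRANT. The post-grant state is safe; one safe sequence: T_b, T_i, T_d, T_e, T_g, T_f, T_c.
Key observation: the grant leaves (2, 1, 2, 3) free — enough for T_b, whose release restarts the cascade.
Check on the post-grant state, step by step:
  pool = (2, 1, 2, 3)
  run T_b (needs (1, 1, 2, 1), free (2, 1, 2, 3)); after release of (1, 1, 0, 1) the pool is (3, 2, 2, 4)
  run T_i (needs (2, 2, 1, 3), free (3, 2, 2, 4)); after release of (3, 3, 1, 0) the pool is (6, 5, 3, 4)
  run T_d (needs (3, 2, 3, 3), free (6, 5, 3, 4)); after release of (1, 0, 1, 2) the pool is (7, 5, 4, 6)
  run T_e (needs (4, 1, 1, 4), free (7, 5, 4, 6)); after release of (2, 3, 2, 1) the pool is (9, 8, 6, 7)
  run T_g (needs (4, 1, 0, 1), free (9, 8, 6, 7)); after release of (2, 0, 0, 0) the pool is (11, 8, 6, 7)
  run T_f (needs (2, 1, 2, 7), free (11, 8, 6, 7)); after release of (1, 0, 0, 2) the pool is (12, 8, 6, 9)
  run T_c (needs (4, 5, 5, 5), free (12, 8, 6, 9)); after release of (2, 1, 0, 1) the pool is (14, 9, 6, 10)


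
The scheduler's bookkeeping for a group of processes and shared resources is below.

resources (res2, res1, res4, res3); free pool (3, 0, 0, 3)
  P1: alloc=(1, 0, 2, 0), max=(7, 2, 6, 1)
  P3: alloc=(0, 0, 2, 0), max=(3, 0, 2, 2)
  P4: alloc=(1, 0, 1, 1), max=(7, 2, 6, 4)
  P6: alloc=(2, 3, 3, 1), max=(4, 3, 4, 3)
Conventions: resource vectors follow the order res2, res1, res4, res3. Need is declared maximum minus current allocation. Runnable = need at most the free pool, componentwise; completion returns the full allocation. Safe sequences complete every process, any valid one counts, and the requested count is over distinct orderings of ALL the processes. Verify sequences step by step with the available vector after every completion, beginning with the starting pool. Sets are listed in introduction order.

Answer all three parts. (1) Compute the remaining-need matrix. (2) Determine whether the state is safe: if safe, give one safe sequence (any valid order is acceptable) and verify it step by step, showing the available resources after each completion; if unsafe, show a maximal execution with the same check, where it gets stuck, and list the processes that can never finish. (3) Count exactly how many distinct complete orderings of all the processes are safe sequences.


(1) Outstanding need per process (order res2, res1, res4, res3):
  P1: (6, 2, 4, 1)
  P3: (3, 0, 0, 2)
  P4: (6, 2, 5, 3)
  P6: (2, 0, 1, 2)
(2) The state is UNSAFE.
Key observation: no order helps: past P3, P6, the free pool tops out at (5, 3, 5, 4), below what each blocked process needs in res2.
Going as far as possible: P3, P6; after that, nothing fits. Step-by-step check:
  pool = (3, 0, 0, 3)
  P3 needs (3, 0, 0, 2) <= (3, 0, 0, 3) -> finishes; pool += (0, 0, 2, 0) = (3, 0, 2, 3)
  P6 needs (2, 0, 1, 2) <= (3, 0, 2, 3) -> finishes; pool += (2, 3, 3, 1) = (5, 3, 5, 4)
  P1 cannot run: need (6, 2, 4, 1) vs free (5, 3, 5, 4) (insufficient res2)
  P4 cannot run: need (6, 2, 5, 3) vs free (5, 3, 5, 4) (insufficient res2)
Permanently blocked: P1 and P4.
(3) The exact count: 0 of the possible complete orderings are safe sequences.


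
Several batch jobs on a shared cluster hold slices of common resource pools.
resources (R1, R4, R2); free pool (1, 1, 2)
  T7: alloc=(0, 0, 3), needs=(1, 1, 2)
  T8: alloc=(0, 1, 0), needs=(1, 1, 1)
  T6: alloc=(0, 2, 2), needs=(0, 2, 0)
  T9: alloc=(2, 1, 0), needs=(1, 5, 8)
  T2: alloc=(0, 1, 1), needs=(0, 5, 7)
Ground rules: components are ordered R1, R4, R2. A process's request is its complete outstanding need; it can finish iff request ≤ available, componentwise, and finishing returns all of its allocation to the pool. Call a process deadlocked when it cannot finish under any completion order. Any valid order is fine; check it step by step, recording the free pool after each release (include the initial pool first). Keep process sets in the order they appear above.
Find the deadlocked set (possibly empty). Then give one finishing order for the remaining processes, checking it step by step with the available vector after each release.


Deadlocked set: T9 and T2.
Key observation: after T8, T7, T6 complete, (1, 4, 7) is the best the pool ever gets, yet each leftover process wants more R4.
A valid finishing order for the others: T8, T7, T6. Step-by-step check:
  pool = (1, 1, 2)
  T8: need (1, 1, 1) fits (1, 1, 2); releases (0, 1, 0), pool now (1, 2, 2)
  T7: need (1, 1, 2) fits (1, 2, 2); releases (0, 0, 3), pool now (1, 2, 5)
  T6: need (0, 2, 0) fits (1, 2, 5); releases (0, 2, 2), pool now (1, 4, 7)
The stuck group stays short no matter what:
  T9 cannot run: need (1, 5, 8) vs free (1, 4, 7) (insufficient R4 and R2)
  T2 cannot run: need (0, 5, 7) vs free (1, 4, 7) (insufficient R4)


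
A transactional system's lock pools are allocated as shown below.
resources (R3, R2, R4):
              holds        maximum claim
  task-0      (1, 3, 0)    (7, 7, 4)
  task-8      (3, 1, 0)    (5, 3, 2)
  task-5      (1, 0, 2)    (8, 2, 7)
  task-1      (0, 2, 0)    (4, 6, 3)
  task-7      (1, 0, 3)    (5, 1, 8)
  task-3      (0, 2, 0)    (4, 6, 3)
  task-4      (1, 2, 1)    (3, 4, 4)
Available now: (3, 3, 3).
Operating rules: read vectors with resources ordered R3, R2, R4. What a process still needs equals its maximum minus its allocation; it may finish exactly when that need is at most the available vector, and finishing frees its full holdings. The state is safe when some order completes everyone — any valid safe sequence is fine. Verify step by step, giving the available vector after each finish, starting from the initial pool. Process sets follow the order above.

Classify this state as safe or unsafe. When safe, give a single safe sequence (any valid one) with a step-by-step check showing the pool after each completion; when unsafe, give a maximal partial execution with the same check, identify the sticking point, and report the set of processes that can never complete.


UNSAFE — no complete ordering exists.
Key observation: R4 is the bottleneck — with task-4, task-8, task-0, task-3, task-1 done the pool holds (8, 13, 4), short of every remaining need.
Going as far as possible: task-4, task-8, task-0, task-3, task-1; after that, nothing fits. Verifying each step:
  pool = (3, 3, 3)
  task-4 needs (2, 2, 3) <= (3, 3, 3) -> finishes; pool += (1, 2, 1) = (4, 5, 4)
  task-8 needs (2, 2, 2) <= (4, 5, 4) -> finishes; pool += (3, 1, 0) = (7, 6, 4)
  task-0 needs (6, 4, 4) <= (7, 6, 4) -> finishes; pool += (1, 3, 0) = (8, 9, 4)
  task-3 needs (4, 4, 3) <= (8, 9, 4) -> finishes; pool += (0, 2, 0) = (8, 11, 4)
  task-1 needs (4, 4, 3) <= (8, 11, 4) -> finishes; pool += (0, 2, 0) = (8, 13, 4)
  task-5 still needs (7, 2, 5) but only (8, 13, 4) is free — short on R4
  task-7 still needs (4, 1, 5) but only (8, 13, 4) is free — short on R4
Processes that can never finish: task-5 and task-7.


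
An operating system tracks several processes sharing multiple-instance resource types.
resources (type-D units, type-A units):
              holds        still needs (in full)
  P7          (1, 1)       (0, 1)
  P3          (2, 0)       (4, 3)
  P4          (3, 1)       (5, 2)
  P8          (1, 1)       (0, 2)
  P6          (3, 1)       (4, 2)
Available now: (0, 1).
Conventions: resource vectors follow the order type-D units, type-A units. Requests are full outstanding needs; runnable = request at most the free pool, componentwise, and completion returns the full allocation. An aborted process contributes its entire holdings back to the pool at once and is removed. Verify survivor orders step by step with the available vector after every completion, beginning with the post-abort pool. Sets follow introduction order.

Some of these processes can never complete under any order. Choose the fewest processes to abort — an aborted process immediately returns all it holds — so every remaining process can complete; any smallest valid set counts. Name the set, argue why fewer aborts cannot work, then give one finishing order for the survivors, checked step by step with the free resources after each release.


Abort P3.
Key observation: P6 could never have finished before the abort; with (2, 0) returned by P3, it fits at step 3.
Minimality: the empty abort set fails — the state is deadlocked as it stands.
Survivors finish in the order: P7, P8, P6, P4. Walking it through (pool after the aborts first):
  pool = (2, 1)
  run P7 (needs (0, 1), free (2, 1)); after release of (1, 1) the pool is (3, 2)
  run P8 (needs (0, 2), free (3, 2)); after release of (1, 1) the pool is (4, 3)
  run P6 (needs (4, 2), free (4, 3)); after release of (3, 1) the pool is (7, 4)
  run P4 (needs (5, 2), free (7, 4)); after release of (3, 1) the pool is (10, 5)


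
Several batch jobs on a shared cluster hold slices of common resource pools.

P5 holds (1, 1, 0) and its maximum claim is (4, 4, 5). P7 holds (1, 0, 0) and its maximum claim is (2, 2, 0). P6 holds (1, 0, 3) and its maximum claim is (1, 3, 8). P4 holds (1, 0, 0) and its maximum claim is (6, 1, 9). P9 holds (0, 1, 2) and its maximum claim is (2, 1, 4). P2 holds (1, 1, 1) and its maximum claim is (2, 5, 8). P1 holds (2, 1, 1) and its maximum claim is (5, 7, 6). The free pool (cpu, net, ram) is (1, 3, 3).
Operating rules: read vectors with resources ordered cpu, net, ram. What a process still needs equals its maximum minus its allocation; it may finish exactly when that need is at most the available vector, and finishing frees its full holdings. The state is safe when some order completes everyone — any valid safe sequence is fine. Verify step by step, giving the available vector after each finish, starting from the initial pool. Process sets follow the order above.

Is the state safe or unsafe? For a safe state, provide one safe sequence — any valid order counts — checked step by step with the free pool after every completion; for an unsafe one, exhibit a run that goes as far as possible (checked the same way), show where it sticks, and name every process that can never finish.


SAFE. One safe sequence: P7, P9, P6, P5, P2, P1, P4.
Key observation: P7 marks the first exact bind of the order: its need (1, 2, 0) fits the free (1, 3, 3) with zero slack on a requested resource.
Check, step by step:
  pool = (1, 3, 3)
  P7 needs (1, 2, 0) <= (1, 3, 3) -> finishes; pool += (1, 0, 0) = (2, 3, 3)
  P9 needs (2, 0, 2) <= (2, 3, 3) -> finishes; pool += (0, 1, 2) = (2, 4, 5)
  P6 needs (0, 3, 5) <= (2, 4, 5) -> finishes; pool += (1, 0, 3) = (3, 4, 8)
  P5 needs (3, 3, 5) <= (3, 4, 8) -> finishes; pool += (1, 1, 0) = (4, 5, 8)
  P2 needs (1, 4, 7) <= (4, 5, 8) -> finishes; pool += (1, 1, 1) = (5, 6, 9)
  P1 needs (3, 6, 5) <= (5, 6, 9) -> finishes; pool += (2, 1, 1) = (7, 7, 10)
  P4 needs (5, 1, 9) <= (7, 7, 10) -> finishes; pool += (1, 0, 0) = (8, 7, 10)


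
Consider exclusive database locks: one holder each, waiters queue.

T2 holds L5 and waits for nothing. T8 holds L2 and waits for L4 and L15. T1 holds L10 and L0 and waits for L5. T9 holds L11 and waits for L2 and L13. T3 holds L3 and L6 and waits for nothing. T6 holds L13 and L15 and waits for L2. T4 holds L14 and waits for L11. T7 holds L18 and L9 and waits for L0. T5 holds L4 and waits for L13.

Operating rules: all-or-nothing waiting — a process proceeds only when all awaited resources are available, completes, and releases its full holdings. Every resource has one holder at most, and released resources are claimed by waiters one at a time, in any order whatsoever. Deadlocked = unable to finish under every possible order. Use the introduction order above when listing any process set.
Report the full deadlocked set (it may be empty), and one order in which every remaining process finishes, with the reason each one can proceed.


Deadlocked: T8, T9, T6, T4 and T5.
Key observation: T8 -> T6 -> T8 is a circular wait — nothing in it can go first; T5 is caught in further circular waits and T9 and T4 wait into the deadlock from upstream.
One completion order for the rest: T2, T1, T7, T3.
Verifying each step:
  T2: no waits; runs immediately, freeing L5
  T1 waits on L5 — all released -> runs and releases L10 and L0
  T7 waits on L0 — all released -> runs and releases L18 and L9
  T3: no waits; runs immediately, freeing L3 and L6


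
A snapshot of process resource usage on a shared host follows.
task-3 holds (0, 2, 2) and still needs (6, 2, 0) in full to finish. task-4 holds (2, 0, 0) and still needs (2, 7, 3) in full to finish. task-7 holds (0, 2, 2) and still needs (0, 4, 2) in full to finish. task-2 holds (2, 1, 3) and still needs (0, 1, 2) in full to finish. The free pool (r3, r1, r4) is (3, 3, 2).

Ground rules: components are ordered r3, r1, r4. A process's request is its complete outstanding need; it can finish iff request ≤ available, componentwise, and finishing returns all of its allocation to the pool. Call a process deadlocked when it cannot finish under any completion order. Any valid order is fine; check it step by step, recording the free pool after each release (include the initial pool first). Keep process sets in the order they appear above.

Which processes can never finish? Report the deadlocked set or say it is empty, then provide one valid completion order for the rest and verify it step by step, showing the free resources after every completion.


Deadlocked: task-3 and task-4.
Key observation: after task-2, task-7 the pool peaks at (5, 6, 7), and each blocked process is short somewhere: task-3 on r3; task-4 on r1.
One completion order for the rest: task-2, task-7. Check, step by step:
  pool = (3, 3, 2)
  task-2: need (0, 1, 2) fits (3, 3, 2); releases (2, 1, 3), pool now (5, 4, 5)
  task-7: need (0, 4, 2) fits (5, 4, 5); releases (0, 2, 2), pool now (5, 6, 7)
The stuck group stays short no matter what:
  task-3 still needs (6, 2, 0) but only (5, 6, 7) is free — short on r3
  task-4 still needs (2, 7, 3) but only (5, 6, 7) is free — short on r1


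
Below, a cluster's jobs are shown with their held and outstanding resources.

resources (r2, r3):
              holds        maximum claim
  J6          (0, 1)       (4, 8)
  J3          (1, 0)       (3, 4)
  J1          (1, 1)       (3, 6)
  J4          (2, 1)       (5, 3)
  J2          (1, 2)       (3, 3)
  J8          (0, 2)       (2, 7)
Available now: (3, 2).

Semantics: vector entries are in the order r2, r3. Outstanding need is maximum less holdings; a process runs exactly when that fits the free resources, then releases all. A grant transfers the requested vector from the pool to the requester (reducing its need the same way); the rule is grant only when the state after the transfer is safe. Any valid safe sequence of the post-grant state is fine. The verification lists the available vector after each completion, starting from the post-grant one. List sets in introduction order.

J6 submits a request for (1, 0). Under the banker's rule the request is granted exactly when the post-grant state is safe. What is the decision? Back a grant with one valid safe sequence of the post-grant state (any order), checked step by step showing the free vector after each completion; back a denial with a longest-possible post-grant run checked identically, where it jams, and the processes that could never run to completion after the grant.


GRANT. The post-grant state is safe; one safe sequence: J2, J4, J1, J8, J6, J3.
Key observation: with (2, 2) left after the transfer, J2 can run at once — the state stays safe.
Check on the post-grant state, step by step:
  pool = (2, 2)
  run J2 (needs (2, 1), free (2, 2)); after release of (1, 2) the pool is (3, 4)
  run J4 (needs (3, 2), free (3, 4)); after release of (2, 1) the pool is (5, 5)
  run J1 (needs (2, 5), free (5, 5)); after release of (1, 1) the pool is (6, 6)
  run J8 (needs (2, 5), free (6, 6)); after release of (0, 2) the pool is (6, 8)
  run J6 (needs (3, 7), free (6, 8)); after release of (1, 1) the pool is (7, 9)
  run J3 (needs (2, 4), free (7, 9)); after release of (1, 0) the pool is (8, 9)


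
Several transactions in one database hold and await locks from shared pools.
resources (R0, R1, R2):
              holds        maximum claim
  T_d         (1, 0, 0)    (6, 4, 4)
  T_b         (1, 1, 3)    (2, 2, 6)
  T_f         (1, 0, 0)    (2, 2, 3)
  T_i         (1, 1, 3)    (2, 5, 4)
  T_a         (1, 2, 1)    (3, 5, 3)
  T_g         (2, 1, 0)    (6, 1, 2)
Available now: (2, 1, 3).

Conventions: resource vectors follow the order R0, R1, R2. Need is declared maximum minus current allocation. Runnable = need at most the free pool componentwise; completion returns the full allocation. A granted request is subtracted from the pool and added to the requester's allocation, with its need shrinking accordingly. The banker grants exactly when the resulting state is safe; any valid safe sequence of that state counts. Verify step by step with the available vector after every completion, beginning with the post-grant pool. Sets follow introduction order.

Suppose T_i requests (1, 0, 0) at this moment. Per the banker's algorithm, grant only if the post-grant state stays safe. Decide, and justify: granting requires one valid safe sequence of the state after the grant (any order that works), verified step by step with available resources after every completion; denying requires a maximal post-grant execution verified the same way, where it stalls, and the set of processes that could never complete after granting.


DENY: after the grant no complete ordering would exist.
Key observation: after T_b, T_f the pool peaks at (3, 2, 6), and each blocked process is short somewhere: T_d on R0, R1; T_i on R1; T_a on R1; T_g on R0.
On the post-grant state, T_b, T_f is a maximal run — nothing extends it. Walking it through:
  pool = (1, 1, 3)
  T_b needs (1, 1, 3) <= (1, 1, 3) -> finishes; pool += (1, 1, 3) = (2, 2, 6)
  T_f needs (1, 2, 3) <= (2, 2, 6) -> finishes; pool += (1, 0, 0) = (3, 2, 6)
  blocked: T_d wants (5, 4, 4), pool (3, 2, 6) — not enough R0 and R1
  blocked: T_i wants (0, 4, 1), pool (3, 2, 6) — not enough R1
  blocked: T_a wants (2, 3, 2), pool (3, 2, 6) — not enough R1
  blocked: T_g wants (4, 0, 2), pool (3, 2, 6) — not enough R0
Processes that could never finish after the grant: T_d, T_i, T_a and T_g.


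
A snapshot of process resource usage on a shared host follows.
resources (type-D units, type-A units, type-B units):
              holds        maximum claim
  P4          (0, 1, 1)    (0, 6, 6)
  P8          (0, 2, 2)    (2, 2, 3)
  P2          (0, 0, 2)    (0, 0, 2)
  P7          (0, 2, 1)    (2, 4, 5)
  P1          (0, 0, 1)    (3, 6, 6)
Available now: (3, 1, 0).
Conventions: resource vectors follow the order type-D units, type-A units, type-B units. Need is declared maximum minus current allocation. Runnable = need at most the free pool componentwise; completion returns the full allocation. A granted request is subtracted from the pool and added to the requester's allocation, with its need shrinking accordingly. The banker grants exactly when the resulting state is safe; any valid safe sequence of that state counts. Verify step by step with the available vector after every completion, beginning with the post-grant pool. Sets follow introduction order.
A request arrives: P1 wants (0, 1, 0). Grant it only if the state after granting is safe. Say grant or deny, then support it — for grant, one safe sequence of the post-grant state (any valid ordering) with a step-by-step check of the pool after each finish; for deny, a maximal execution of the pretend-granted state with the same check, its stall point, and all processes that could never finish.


DENY. Granting would leave the state unsafe.
Key observation: once P2, P8, P7 finish, the pool peaks at (3, 4, 5) — and every remaining process still needs more type-A units than that.
On the post-grant state, P2, P8, P7 is a maximal run — nothing extends it. Verifying each step:
  pool = (3, 0, 0)
  P2: need (0, 0, 0) fits (3, 0, 0); releases (0, 0, 2), pool now (3, 0, 2)
  P8: need (2, 0, 1) fits (3, 0, 2); releases (0, 2, 2), pool now (3, 2, 4)
  P7: need (2, 2, 4) fits (3, 2, 4); releases (0, 2, 1), pool now (3, 4, 5)
  P4 cannot run: need (0, 5, 5) vs free (3, 4, 5) (insufficient type-A units)
  P1 cannot run: need (3, 5, 5) vs free (3, 4, 5) (insufficient type-A units)
Post-grant, the permanently blocked set is P4 and P1.


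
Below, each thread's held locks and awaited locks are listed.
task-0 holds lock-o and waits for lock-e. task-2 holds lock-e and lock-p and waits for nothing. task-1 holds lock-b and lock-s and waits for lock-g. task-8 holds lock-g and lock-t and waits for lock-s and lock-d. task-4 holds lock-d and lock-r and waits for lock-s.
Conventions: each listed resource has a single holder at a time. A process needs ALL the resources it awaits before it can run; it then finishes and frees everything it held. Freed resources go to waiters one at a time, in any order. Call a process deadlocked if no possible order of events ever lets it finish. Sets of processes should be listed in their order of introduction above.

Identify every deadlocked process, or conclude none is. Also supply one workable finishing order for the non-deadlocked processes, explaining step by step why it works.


Deadlocked set: task-1, task-8 and task-4.
Key observation: the cycle task-1 -> task-8 -> task-1 can never break — each member waits on the next; task-4 is caught in further circular waits.
One completion order for the rest: task-2, task-0.
Walking it through:
  task-2 waits on nothing -> runs at once and releases lock-e and lock-p
  task-0 waits on lock-e — all released -> runs and releases lock-o


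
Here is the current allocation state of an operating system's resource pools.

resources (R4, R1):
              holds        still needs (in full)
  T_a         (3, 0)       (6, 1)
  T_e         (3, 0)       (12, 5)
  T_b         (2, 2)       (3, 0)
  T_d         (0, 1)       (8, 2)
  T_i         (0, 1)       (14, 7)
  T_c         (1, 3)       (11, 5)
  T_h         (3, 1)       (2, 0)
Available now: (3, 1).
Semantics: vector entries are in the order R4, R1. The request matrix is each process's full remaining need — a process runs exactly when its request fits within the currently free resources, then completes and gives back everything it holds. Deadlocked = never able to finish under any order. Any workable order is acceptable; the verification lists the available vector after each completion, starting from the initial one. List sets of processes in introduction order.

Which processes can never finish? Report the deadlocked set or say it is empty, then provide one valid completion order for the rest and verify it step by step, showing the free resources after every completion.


No process is deadlocked.
Key observation: the pool covers T_b at once, and every later process fits after earlier releases.
A valid finishing order for the others: T_b, T_h, T_d, T_a, T_c, T_e, T_i. Check, step by step:
  pool = (3, 1)
  T_b: need (3, 0) fits (3, 1); releases (2, 2), pool now (5, 3)
  T_h: need (2, 0) fits (5, 3); releases (3, 1), pool now (8, 4)
  T_d: need (8, 2) fits (8, 4); releases (0, 1), pool now (8, 5)
  T_a: need (6, 1) fits (8, 5); releases (3, 0), pool now (11, 5)
  T_c: need (11, 5) fits (11, 5); releases (1, 3), pool now (12, 8)
  T_e: need (12, 5) fits (12, 8); releases (3, 0), pool now (15, 8)
  T_i: need (14, 7) fits (15, 8); releases (0, 1), pool now (15, 9)


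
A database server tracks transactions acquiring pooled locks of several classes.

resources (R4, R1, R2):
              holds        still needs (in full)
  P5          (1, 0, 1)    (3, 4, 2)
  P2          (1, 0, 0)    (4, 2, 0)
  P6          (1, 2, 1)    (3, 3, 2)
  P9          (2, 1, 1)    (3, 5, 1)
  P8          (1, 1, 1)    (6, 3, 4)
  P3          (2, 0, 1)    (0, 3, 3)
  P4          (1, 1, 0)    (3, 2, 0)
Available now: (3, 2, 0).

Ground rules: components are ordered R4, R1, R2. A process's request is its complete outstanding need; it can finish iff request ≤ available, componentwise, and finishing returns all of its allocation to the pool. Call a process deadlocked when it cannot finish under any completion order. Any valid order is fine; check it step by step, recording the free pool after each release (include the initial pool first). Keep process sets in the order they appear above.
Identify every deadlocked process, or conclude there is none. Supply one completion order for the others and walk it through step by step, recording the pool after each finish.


The deadlocked set is P5, P6, P9, P8 and P3.
Key observation: after P4, P2 complete, (5, 3, 0) is the best the pool ever gets, yet each leftover process wants more R2.
One completion order for the rest: P4, P2. Step-by-step check:
  pool = (3, 2, 0)
  P4: need (3, 2, 0) fits (3, 2, 0); releases (1, 1, 0), pool now (4, 3, 0)
  P2: need (4, 2, 0) fits (4, 3, 0); releases (1, 0, 0), pool now (5, 3, 0)
The blocked processes can never fit:
  P5 cannot run: need (3, 4, 2) vs free (5, 3, 0) (insufficient R1 and R2)
  P6 cannot run: need (3, 3, 2) vs free (5, 3, 0) (insufficient R2)
  P9 cannot run: need (3, 5, 1) vs free (5, 3, 0) (insufficient R1 and R2)
  P8 cannot run: need (6, 3, 4) vs free (5, 3, 0) (insufficient R4 and R2)
  P3 cannot run: need (0, 3, 3) vs free (5, 3, 0) (insufficient R2)


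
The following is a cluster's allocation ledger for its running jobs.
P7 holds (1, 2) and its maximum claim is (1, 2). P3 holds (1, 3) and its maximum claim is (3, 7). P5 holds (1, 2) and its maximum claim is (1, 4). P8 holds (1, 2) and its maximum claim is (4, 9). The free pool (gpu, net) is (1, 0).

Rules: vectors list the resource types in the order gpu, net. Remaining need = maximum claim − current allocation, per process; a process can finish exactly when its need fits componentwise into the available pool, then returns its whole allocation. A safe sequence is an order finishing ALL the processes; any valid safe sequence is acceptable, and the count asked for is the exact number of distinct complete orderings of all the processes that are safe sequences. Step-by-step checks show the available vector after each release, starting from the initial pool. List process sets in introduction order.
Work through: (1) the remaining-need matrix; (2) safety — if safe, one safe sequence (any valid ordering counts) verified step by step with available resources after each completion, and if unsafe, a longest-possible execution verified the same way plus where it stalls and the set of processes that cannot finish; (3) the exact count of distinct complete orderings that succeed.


(1) Outstanding need per process (order gpu, net):
  P7: (0, 0)
  P3: (2, 4)
  P5: (0, 2)
  P8: (3, 7)
(2) The state is SAFE; one workable sequence: P7, P5, P3, P8.
Key observation: P5 is the earliest step where a requested resource binds exactly: need (0, 2), pool (2, 2) at its turn.
Verifying each step:
  pool = (1, 0)
  run P7 (needs (0, 0), free (1, 0)); after release of (1, 2) the pool is (2, 2)
  run P5 (needs (0, 2), free (2, 2)); after release of (1, 2) the pool is (3, 4)
  run P3 (needs (2, 4), free (3, 4)); after release of (1, 3) the pool is (4, 7)
  run P8 (needs (3, 7), free (4, 7)); after release of (1, 2) the pool is (5, 9)
(3) Exactly 1 of the possible complete orderings is a safe sequence.


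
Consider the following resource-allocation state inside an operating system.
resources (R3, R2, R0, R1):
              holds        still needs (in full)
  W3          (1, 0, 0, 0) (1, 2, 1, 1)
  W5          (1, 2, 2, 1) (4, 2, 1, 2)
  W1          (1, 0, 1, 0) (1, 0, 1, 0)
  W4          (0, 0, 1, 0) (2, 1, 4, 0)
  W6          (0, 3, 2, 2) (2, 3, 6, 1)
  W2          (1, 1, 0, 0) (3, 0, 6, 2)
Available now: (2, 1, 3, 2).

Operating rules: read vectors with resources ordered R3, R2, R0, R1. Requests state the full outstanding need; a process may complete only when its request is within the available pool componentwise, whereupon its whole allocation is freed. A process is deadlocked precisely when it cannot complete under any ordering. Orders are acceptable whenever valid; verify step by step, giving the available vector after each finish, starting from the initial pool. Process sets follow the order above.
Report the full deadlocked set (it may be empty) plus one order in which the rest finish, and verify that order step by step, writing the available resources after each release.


The deadlocked set is W3, W5, W6 and W2.
Key observation: after W1, W4 the pool peaks at (3, 1, 5, 2), and each blocked process is short somewhere: W3 on R2; W5 on R3, R2; W6 on R2, R0; W2 on R0.
A valid finishing order for the others: W1, W4. Step-by-step check:
  pool = (2, 1, 3, 2)
  W1 needs (1, 0, 1, 0) <= (2, 1, 3, 2) -> finishes; pool += (1, 0, 1, 0) = (3, 1, 4, 2)
  W4 needs (2, 1, 4, 0) <= (3, 1, 4, 2) -> finishes; pool += (0, 0, 1, 0) = (3, 1, 5, 2)
The stuck group stays short no matter what:
  W3 still needs (1, 2, 1, 1) but only (3, 1, 5, 2) is free — short on R2
  W5 still needs (4, 2, 1, 2) but only (3, 1, 5, 2) is free — short on R3 and R2
  W6 still needs (2, 3, 6, 1) but only (3, 1, 5, 2) is free — short on R2 and R0
  W2 still needs (3, 0, 6, 2) but only (3, 1, 5, 2) is free — short on R0


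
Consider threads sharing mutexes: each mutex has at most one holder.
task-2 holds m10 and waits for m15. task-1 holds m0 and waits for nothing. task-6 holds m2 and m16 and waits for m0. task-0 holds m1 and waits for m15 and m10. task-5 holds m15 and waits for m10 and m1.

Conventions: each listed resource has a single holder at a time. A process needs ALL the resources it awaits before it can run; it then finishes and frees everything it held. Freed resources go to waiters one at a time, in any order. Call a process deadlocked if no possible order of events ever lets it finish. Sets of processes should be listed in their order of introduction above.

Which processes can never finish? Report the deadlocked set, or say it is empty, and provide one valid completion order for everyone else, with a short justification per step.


Deadlocked set: task-2, task-0 and task-5.
Key observation: the cycle task-2 -> task-5 -> task-2 can never break — each member waits on the next; task-0 is caught in further circular waits.
The rest can finish in the order task-1, task-6.
Verifying each step:
  run task-1 (it waits on nothing); releases m0
  run task-6 (all its waits — m0 — are resolved); releases m2 and m16


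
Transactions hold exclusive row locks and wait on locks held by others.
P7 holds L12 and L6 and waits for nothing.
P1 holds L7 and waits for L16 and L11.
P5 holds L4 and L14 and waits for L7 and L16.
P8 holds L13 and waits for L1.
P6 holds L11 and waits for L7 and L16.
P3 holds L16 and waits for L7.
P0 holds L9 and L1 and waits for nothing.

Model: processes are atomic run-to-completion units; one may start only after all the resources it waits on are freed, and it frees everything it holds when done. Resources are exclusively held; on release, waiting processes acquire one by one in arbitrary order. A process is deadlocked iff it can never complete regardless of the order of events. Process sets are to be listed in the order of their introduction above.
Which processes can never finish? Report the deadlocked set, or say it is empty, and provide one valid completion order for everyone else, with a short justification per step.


Deadlocked set: P1, P5, P6 and P3.
Key observation: P1 -> P6 -> P1 is a circular wait — nothing in it can go first; P3 is caught in further circular waits and P5 waits into the deadlock from upstream.
One completion order for the rest: P0, P8, P7.
Step-by-step check:
  run P0 (it waits on nothing); releases L9 and L1
  run P8 (all its waits — L1 — are resolved); releases L13
  run P7 (it waits on nothing); releases L12 and L6


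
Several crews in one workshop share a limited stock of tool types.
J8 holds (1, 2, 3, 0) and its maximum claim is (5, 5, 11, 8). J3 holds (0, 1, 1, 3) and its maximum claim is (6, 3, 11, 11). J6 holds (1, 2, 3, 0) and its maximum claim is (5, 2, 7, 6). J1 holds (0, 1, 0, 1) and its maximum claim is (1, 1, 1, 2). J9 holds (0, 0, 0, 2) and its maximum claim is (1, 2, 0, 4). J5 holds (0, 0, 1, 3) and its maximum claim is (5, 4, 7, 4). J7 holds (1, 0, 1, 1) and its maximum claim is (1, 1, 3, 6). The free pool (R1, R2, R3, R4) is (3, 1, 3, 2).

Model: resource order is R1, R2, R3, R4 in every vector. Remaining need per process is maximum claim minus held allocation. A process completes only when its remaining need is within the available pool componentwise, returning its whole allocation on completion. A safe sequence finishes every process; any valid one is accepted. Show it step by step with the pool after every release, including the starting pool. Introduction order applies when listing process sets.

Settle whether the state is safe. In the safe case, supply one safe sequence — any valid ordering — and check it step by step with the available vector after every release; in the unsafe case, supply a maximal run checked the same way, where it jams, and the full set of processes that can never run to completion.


SAFE — a valid safe sequence is J1, J9, J7, J6, J5, J8, J3.
Key observation: the first exact fit in this order is J9 — it needs (1, 2, 0, 2) with (3, 2, 3, 3) free, meeting a requested resource to the last unit.
Walking it through:
  pool = (3, 1, 3, 2)
  run J1 (needs (1, 0, 1, 1), free (3, 1, 3, 2)); after release of (0, 1, 0, 1) the pool is (3, 2, 3, 3)
  run J9 (needs (1, 2, 0, 2), free (3, 2, 3, 3)); after release of (0, 0, 0, 2) the pool is (3, 2, 3, 5)
  run J7 (needs (0, 1, 2, 5), free (3, 2, 3, 5)); after release of (1, 0, 1, 1) the pool is (4, 2, 4, 6)
  run J6 (needs (4, 0, 4, 6), free (4, 2, 4, 6)); after release of (1, 2, 3, 0) the pool is (5, 4, 7, 6)
  run J5 (needs (5, 4, 6, 1), free (5, 4, 7, 6)); after release of (0, 0, 1, 3) the pool is (5, 4, 8, 9)
  run J8 (needs (4, 3, 8, 8), free (5, 4, 8, 9)); after release of (1, 2, 3, 0) the pool is (6, 6, 11, 9)
  run J3 (needs (6, 2, 10, 8), free (6, 6, 11, 9)); after release of (0, 1, 1, 3) the pool is (6, 7, 12, 12)


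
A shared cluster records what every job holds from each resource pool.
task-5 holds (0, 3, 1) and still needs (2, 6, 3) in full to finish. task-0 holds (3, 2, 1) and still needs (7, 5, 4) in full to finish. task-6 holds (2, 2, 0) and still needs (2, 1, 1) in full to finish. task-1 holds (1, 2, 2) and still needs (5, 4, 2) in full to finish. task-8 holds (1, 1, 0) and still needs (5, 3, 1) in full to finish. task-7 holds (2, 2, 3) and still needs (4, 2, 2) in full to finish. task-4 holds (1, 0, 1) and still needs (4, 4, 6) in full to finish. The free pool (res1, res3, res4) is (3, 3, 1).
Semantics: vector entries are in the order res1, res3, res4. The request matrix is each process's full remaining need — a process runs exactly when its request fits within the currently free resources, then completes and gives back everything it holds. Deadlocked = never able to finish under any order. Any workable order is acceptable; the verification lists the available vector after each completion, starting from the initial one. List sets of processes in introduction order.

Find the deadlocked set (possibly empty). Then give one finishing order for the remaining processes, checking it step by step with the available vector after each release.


Deadlocked: task-5, task-0, task-1, task-7 and task-4.
Key observation: task-6, task-8 can finish, but then (6, 6, 1) is all there is, and the blocked group's res4 demands exceed it.
A valid finishing order for the others: task-6, task-8. Verifying each step:
  pool = (3, 3, 1)
  run task-6 (needs (2, 1, 1), free (3, 3, 1)); after release of (2, 2, 0) the pool is (5, 5, 1)
  run task-8 (needs (5, 3, 1), free (5, 5, 1)); after release of (1, 1, 0) the pool is (6, 6, 1)
The stuck group stays short no matter what:
  blocked: task-5 wants (2, 6, 3), pool (6, 6, 1) — not enough res4
  blocked: task-0 wants (7, 5, 4), pool (6, 6, 1) — not enough res1 and res4
  blocked: task-1 wants (5, 4, 2), pool (6, 6, 1) — not enough res4
  blocked: task-7 wants (4, 2, 2), pool (6, 6, 1) — not enough res4
  blocked: task-4 wants (4, 4, 6), pool (6, 6, 1) — not enough res4


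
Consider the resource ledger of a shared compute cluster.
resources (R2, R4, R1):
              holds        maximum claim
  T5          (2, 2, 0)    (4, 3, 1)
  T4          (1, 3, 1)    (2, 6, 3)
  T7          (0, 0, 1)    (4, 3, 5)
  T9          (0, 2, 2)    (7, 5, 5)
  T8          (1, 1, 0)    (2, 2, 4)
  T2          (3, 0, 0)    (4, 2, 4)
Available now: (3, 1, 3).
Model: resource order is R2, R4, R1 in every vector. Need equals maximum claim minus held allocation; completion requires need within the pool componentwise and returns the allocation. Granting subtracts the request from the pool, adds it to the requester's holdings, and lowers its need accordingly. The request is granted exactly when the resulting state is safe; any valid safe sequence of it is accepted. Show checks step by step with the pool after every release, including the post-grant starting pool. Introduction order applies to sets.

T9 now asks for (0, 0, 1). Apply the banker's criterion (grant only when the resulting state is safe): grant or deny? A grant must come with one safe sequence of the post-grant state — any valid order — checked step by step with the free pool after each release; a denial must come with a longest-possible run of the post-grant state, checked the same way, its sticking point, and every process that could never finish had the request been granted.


DENY: after the grant no complete ordering would exist.
Key observation: after T5, T4 the pool peaks at (6, 6, 3), and each blocked process is short somewhere: T7 on R1; T9 on R2; T8 on R1; T2 on R1.
After a pretend grant, a maximal execution: T5, T4 — then nothing else fits. Step-by-step check:
  pool = (3, 1, 2)
  run T5 (needs (2, 1, 1), free (3, 1, 2)); after release of (2, 2, 0) the pool is (5, 3, 2)
  run T4 (needs (1, 3, 2), free (5, 3, 2)); after release of (1, 3, 1) the pool is (6, 6, 3)
  T7 cannot run: need (4, 3, 4) vs free (6, 6, 3) (insufficient R1)
  T9 cannot run: need (7, 3, 2) vs free (6, 6, 3) (insufficient R2)
  T8 cannot run: need (1, 1, 4) vs free (6, 6, 3) (insufficient R1)
  T2 cannot run: need (1, 2, 4) vs free (6, 6, 3) (insufficient R1)
Had the request been granted, T7, T9, T8 and T2 could never finish.


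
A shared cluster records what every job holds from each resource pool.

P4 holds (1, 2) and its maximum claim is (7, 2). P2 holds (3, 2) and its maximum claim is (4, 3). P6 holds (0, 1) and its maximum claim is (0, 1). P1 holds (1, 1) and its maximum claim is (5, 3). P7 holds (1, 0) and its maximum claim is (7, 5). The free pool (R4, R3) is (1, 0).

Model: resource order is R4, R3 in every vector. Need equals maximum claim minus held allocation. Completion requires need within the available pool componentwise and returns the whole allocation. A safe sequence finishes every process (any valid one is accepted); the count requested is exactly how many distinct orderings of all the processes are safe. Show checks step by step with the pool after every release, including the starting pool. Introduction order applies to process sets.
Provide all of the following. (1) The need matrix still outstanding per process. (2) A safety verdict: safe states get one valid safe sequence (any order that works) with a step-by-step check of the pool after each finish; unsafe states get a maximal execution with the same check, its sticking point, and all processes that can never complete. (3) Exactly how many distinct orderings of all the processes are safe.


(1) Remaining need (order R4, R3):
  P4: (6, 0)
  P2: (1, 1)
  P6: (0, 0)
  P1: (4, 2)
  P7: (6, 5)
(2) UNSAFE — no complete ordering exists.
Key observation: R4 is the bottleneck — with P6, P2, P1 done the pool holds (5, 4), short of every remaining need.
Going as far as possible: P6, P2, P1; after that, nothing fits. Verifying each step:
  pool = (1, 0)
  P6 needs (0, 0) <= (1, 0) -> finishes; pool += (0, 1) = (1, 1)
  P2 needs (1, 1) <= (1, 1) -> finishes; pool += (3, 2) = (4, 3)
  P1 needs (4, 2) <= (4, 3) -> finishes; pool += (1, 1) = (5, 4)
  blocked: P4 wants (6, 0), pool (5, 4) — not enough R4
  blocked: P7 wants (6, 5), pool (5, 4) — not enough R4 and R3
Never able to finish: P4 and P7.
(3) Exactly 0 of the possible complete orderings are safe sequences.
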